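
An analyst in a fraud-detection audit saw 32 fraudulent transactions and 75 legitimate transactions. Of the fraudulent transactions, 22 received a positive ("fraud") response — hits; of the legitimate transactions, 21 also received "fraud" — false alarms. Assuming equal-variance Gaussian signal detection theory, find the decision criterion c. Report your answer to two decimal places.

H = 22/32 = 0.6875
FA = 21/75 = 0.2800
z(H) = z(0.6875) = 0.4888
z(FA) = z(0.2800) = -0.5828
c = −½·[z(H) + z(FA)] = −0.5 × (0.4888 + (-0.5828)) = 0.0470
c > 0: the analyst has a conservative response bias.

c = 0.05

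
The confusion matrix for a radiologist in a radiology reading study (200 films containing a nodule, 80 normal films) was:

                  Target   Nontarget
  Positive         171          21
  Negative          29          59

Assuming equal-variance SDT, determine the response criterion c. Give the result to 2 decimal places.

c = -0.21

H = 171/200 = 0.8550
FA = 21/80 = 0.2625
z(H) = 1.0581
z(FA) = -0.6357
c = −½·[z(H) + z(FA)] = −0.5 × (1.0581 + (-0.6357)) = -0.2112
c < 0: the radiologist has a liberal response bias.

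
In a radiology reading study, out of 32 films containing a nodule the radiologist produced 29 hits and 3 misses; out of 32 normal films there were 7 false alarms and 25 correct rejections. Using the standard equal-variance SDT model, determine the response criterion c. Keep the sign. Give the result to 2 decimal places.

H = 29/32 = 0.9062
FA = 7/32 = 0.2188
z(0.9062) = 1.3177, z(0.2188) = -0.7763
c = −½·[z(H) + z(FA)] = −0.5 × (1.3177 + (-0.7763)) = -0.2707
c < 0: the radiologist has a liberal response bias.

c = -0.27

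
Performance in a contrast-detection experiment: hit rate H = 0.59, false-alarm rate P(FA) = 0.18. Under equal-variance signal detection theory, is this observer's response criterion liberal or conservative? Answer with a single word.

conservative

z(H) = 0.228, z(FA) = -0.915
c = −½·(z(H) + z(FA)) = 0.3435
c > 0 → conservative criterion (biased toward responding “no”).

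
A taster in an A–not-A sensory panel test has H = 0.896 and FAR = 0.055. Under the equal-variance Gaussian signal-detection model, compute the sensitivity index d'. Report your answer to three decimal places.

d' = 2.857

z(H) = 1.2591
z(FA) = -1.5982
d' = z(H) − z(FA) = 1.2591 − (-1.5982) = 2.8573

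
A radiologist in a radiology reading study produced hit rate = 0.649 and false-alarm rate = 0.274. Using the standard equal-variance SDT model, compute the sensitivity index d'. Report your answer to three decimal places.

d' = 0.983

Φ⁻¹(H) = Φ⁻¹(0.649) = 0.3826
Φ⁻¹(FA) = Φ⁻¹(0.274) = -0.6008
d' = z(H) − z(FA) = 0.3826 − (-0.6008) = 0.9834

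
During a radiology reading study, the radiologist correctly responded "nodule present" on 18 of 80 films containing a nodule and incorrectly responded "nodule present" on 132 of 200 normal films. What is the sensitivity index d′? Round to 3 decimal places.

H = 18/80 = 0.2250
FA = 132/200 = 0.6600
z(H) = z(0.2250) = -0.7554
z(FA) = z(0.6600) = 0.4125
d' = z(H) − z(FA) = -0.7554 − 0.4125 = -1.1679

d′ = -1.168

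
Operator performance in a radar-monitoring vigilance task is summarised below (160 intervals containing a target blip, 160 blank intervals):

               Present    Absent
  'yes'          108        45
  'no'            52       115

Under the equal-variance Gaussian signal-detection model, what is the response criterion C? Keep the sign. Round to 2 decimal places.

C = 0.06

H = 108/160 = 0.6750
FA = 45/160 = 0.2812
z(0.6750) = 0.454, z(0.2812) = -0.579
c = −½·[z(H) + z(FA)] = −0.5 × (0.454 + (-0.579)) = 0.0625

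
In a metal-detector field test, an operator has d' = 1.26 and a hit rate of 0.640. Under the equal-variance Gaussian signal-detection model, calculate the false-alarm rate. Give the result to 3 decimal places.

false-alarm rate = 0.184

z(hit rate) = z(0.640) = 0.3585
z(FA) = z(H) − d' = 0.3585 − 1.26 = -0.9015
false-alarm rate = Φ(-0.9015) = 0.1837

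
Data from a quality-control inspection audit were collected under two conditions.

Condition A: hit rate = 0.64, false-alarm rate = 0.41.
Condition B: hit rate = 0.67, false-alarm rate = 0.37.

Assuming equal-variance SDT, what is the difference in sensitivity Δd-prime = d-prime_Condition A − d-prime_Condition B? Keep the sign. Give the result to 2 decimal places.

Condition A: z(0.64) = 0.358, z(0.41) = -0.228, d' = 0.586
Condition B: z(0.67) = 0.440, z(0.37) = -0.332, d' = 0.772
Δd' = d'_Condition A − d'_Condition B = 0.586 − 0.772 = -0.186
Condition B has the higher sensitivity.

Δd-prime = -0.19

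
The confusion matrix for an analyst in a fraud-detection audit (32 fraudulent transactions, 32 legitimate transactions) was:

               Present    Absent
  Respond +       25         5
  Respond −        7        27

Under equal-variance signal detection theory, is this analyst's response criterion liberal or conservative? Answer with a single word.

conservative

z(H) = 0.776, z(FA) = -1.010
c = −½·(z(H) + z(FA)) = 0.117
c > 0 → conservative criterion (biased toward responding “no”).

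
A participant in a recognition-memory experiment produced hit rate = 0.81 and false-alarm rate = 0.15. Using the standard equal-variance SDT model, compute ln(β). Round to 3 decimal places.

ln β = 0.152

z(H) = z(0.81) = 0.8779
z(FA) = z(0.15) = -1.0364
ln β = −½·[z(H)² − z(FA)²] = −0.5 × (0.7707 − 1.0741) = 0.1517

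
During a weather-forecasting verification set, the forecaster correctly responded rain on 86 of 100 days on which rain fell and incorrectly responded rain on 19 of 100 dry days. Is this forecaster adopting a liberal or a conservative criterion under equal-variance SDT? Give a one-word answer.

z(H) = 1.080, z(FA) = -0.878
c = −½·(z(H) + z(FA)) = -0.101
c < 0 → liberal criterion (biased toward responding “yes”).

liberal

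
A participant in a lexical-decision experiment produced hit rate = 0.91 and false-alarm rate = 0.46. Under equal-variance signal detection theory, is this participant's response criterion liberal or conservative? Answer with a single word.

z(H) = 1.341, z(FA) = -0.100
c = −½·(z(H) + z(FA)) = -0.6205
c < 0 → liberal criterion (biased toward responding “yes”).

liberal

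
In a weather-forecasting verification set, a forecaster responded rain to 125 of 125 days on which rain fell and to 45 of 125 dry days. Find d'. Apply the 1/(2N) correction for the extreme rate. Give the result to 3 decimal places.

The hit rate is 125/125 = 1, so apply the 1/(2N) correction: H → 1 − 1/(2·125) = 0.99600.
z(H) = z(0.99600) = 2.6521
z(FA) = z(0.36000) = -0.3585
d' = 2.6521 − (-0.3585) = 3.0106

d' = 3.011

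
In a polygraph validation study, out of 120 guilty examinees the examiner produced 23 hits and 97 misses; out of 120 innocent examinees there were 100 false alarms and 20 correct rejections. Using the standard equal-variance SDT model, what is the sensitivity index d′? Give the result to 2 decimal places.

d′ = -1.84

H = 23/120 = 0.1917
FA = 100/120 = 0.8333
z(0.1917) = -0.872, z(0.8333) = 0.967
d' = z(H) − z(FA) = -0.872 − 0.967 = -1.839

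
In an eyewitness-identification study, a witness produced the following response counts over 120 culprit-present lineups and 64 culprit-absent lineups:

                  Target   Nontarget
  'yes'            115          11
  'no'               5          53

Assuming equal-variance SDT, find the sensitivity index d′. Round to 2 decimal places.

H = 115/120 = 0.9583
FA = 11/64 = 0.1719
Φ⁻¹(H) = 1.7313
Φ⁻¹(FA) = -0.9467
d' = z(H) − z(FA) = 1.7313 − (-0.9467) = 2.6780

d′ = 2.68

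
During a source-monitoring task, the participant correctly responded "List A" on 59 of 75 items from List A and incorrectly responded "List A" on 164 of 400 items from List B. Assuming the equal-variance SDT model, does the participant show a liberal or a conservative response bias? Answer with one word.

z(H) = 0.795, z(FA) = -0.228
c = −½·(z(H) + z(FA)) = -0.2835
c < 0 → liberal criterion (biased toward responding “yes”).

liberal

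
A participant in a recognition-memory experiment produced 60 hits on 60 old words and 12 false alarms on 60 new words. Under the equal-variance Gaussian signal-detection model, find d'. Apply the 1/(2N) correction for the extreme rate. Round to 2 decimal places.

d' = 3.24

The hit rate is 60/60 = 1, so apply the 1/(2N) correction: H → 1 − 1/(2·60) = 0.99167.
z(H) = z(0.99167) = 2.394
z(FA) = z(0.20000) = -0.842
d' = 2.394 − (-0.842) = 3.236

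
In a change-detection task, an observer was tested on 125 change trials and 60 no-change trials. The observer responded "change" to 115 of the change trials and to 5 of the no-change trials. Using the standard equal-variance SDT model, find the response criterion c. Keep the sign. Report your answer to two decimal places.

H = 115/125 = 0.9200
FA = 5/60 = 0.0833
z(H) = 1.405
z(FA) = -1.383
c = −½·[z(H) + z(FA)] = −0.5 × (1.405 + (-1.383)) = -0.011

c = -0.01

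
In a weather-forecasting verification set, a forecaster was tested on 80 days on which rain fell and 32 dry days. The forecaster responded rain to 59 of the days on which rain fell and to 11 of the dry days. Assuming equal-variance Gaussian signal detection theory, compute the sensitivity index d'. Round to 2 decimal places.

H = 59/80 = 0.7375
FA = 11/32 = 0.3438
z(0.7375) = 0.636, z(0.3438) = -0.402
d' = z(H) − z(FA) = 0.636 − (-0.402) = 1.038

d' = 1.04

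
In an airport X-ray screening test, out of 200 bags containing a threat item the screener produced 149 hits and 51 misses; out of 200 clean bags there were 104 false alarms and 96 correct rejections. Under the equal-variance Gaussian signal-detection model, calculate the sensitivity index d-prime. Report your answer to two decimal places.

d-prime = 0.61

H = 149/200 = 0.7450
FA = 104/200 = 0.5200
z(0.7450) = 0.659, z(0.5200) = 0.050
d' = z(H) − z(FA) = 0.659 − 0.050 = 0.609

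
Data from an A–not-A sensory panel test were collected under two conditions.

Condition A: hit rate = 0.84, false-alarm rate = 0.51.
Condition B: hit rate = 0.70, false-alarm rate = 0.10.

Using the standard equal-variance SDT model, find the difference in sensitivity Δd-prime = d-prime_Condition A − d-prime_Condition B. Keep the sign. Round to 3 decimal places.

Condition A: z(0.84) = 0.9945, z(0.51) = 0.0251, d' = 0.9694
Condition B: z(0.70) = 0.5244, z(0.10) = -1.2816, d' = 1.8060
Δd' = d'_Condition A − d'_Condition B = 0.9694 − 1.8060 = -0.8366
Condition B has the higher sensitivity.

Δd-prime = -0.837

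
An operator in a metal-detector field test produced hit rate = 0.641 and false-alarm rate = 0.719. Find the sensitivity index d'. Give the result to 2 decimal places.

d' = -0.22

Φ⁻¹(H) = Φ⁻¹(0.641) = 0.3611
Φ⁻¹(FA) = Φ⁻¹(0.719) = 0.5799
d' = z(H) − z(FA) = 0.3611 − 0.5799 = -0.2188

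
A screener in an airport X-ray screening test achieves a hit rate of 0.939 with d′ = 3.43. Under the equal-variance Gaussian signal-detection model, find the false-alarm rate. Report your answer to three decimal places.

z(hit rate) = z(0.939) = 1.5464
z(FA) = z(H) − d' = 1.5464 − 3.43 = -1.8836
false-alarm rate = Φ(-1.8836) = 0.0298

false-alarm rate = 0.030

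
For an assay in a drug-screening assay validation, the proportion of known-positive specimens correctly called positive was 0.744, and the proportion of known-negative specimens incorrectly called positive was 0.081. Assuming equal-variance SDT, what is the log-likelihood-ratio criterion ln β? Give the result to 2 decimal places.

z(H) = z(0.744) = 0.656
z(FA) = z(0.081) = -1.398
ln β = −½·[z(H)² − z(FA)²] = −0.5 × (0.430 − 1.954) = 0.762

ln β = 0.76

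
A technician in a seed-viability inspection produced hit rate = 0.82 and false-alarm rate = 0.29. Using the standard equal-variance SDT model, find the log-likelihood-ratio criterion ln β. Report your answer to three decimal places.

z(0.82) = 0.9154, z(0.29) = -0.5534
ln β = −½·[z(H)² − z(FA)²] = −0.5 × (0.8380 − 0.3063) = -0.26585

ln β = -0.266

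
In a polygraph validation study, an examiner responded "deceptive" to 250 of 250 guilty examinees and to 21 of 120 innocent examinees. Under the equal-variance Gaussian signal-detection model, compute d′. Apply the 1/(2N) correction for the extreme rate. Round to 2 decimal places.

d′ = 3.81

The hit rate is 250/250 = 1, so apply the 1/(2N) correction: H → 1 − 1/(2·250) = 0.99800.
z(H) = z(0.99800) = 2.878
z(FA) = z(0.17500) = -0.935
d' = 2.878 − (-0.935) = 3.813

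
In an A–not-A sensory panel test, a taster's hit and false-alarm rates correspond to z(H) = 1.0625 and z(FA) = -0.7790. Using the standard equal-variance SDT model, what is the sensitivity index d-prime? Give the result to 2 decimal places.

d-prime = 1.84

d' = z(H) − z(FA) = 1.0625 − (-0.7790) = 1.8415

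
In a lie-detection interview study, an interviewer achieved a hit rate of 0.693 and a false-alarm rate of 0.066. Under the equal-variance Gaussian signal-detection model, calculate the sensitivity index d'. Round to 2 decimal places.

Φ⁻¹(H) = Φ⁻¹(0.693) = 0.504
Φ⁻¹(FA) = Φ⁻¹(0.066) = -1.506
d' = z(H) − z(FA) = 0.504 − (-1.506) = 2.010

d' = 2.01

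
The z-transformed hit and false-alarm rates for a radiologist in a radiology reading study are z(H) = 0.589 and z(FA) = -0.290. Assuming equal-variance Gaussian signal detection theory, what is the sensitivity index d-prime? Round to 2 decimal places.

d-prime = 0.88

d' = z(H) − z(FA) = 0.589 − (-0.290) = 0.879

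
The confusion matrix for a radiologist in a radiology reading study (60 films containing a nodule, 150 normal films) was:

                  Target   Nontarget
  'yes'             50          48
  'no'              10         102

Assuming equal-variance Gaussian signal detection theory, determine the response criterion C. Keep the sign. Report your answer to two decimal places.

C = -0.25

H = 50/60 = 0.8333
FA = 48/150 = 0.3200
z(H) = z(0.8333) = 0.9673
z(FA) = z(0.3200) = -0.4677
c = −½·[z(H) + z(FA)] = −0.5 × (0.9673 + (-0.4677)) = -0.2498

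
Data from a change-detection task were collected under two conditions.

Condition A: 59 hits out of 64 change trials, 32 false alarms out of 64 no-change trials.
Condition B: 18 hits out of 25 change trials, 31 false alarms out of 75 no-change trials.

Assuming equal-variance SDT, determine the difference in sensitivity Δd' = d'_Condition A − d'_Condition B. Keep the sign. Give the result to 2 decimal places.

Condition A: z(0.9219) = 1.418, z(0.5000) = 0.000, d' = 1.418
Condition B: z(0.7200) = 0.583, z(0.4133) = -0.219, d' = 0.802
Δd' = d'_Condition A − d'_Condition B = 1.418 − 0.802 = 0.616
Condition A has the higher sensitivity.

Δd' = 0.62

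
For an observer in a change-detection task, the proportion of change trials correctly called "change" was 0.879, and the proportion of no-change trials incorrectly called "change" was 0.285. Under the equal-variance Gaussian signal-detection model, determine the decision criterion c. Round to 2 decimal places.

z(0.879) = 1.1700, z(0.285) = -0.5681
c = −½·[z(H) + z(FA)] = −0.5 × (1.1700 + (-0.5681)) = -0.30095

c = -0.30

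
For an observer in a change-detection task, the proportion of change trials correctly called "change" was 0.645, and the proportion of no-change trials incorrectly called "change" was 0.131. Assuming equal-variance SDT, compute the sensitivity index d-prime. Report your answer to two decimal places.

z(H) = z(0.645) = 0.3719
z(FA) = z(0.131) = -1.1217
d' = z(H) − z(FA) = 0.3719 − (-1.1217) = 1.4936

d-prime = 1.49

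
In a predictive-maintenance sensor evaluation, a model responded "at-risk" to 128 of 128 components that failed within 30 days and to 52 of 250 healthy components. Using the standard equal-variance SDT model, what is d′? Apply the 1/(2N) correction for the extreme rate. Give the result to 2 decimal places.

d′ = 3.47

The hit rate is 128/128 = 1, so apply the 1/(2N) correction: H → 1 − 1/(2·128) = 0.99609.
z(H) = z(0.99609) = 2.660
z(FA) = z(0.20800) = -0.813
d' = 2.660 − (-0.813) = 3.473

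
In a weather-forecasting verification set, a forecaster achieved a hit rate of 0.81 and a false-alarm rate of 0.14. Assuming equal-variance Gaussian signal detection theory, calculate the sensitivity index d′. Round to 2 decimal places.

d′ = 1.96

Φ⁻¹(H) = Φ⁻¹(0.81) = 0.878
Φ⁻¹(FA) = Φ⁻¹(0.14) = -1.080
d' = z(H) − z(FA) = 0.878 − (-1.080) = 1.958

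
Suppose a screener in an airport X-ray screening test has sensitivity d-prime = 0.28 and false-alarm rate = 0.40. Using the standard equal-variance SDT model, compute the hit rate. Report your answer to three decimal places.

z(false-alarm rate) = z(0.40) = -0.2533
z(H) = z(FA) + d' = -0.2533 + 0.28 = 0.0267
hit rate = Φ(0.0267) = 0.5107

hit rate = 0.511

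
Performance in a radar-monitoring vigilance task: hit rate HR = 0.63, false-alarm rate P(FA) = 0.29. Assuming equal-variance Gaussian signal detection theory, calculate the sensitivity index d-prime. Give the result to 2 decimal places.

d-prime = 0.89

z(H) = 0.3319
z(FA) = -0.5534
d' = z(H) − z(FA) = 0.3319 − (-0.5534) = 0.8853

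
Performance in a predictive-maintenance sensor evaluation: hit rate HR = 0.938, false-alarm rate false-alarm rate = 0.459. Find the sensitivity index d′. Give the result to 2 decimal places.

z(0.938) = 1.538, z(0.459) = -0.103
d' = z(H) − z(FA) = 1.538 − (-0.103) = 1.641

d′ = 1.64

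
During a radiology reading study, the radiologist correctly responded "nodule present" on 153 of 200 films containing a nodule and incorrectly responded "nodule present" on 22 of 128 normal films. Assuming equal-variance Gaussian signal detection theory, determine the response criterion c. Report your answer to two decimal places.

H = 153/200 = 0.7650
FA = 22/128 = 0.1719
z(H) = 0.7225
z(FA) = -0.9467
c = −½·[z(H) + z(FA)] = −0.5 × (0.7225 + (-0.9467)) = 0.1121
c > 0: the radiologist has a conservative response bias.

c = 0.11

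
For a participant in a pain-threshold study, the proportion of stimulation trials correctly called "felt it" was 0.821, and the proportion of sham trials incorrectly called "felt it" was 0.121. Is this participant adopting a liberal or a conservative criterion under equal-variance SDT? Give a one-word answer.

conservative

z(H) = 0.919, z(FA) = -1.170
c = −½·(z(H) + z(FA)) = 0.1255
c > 0 → conservative criterion (biased toward responding “no”).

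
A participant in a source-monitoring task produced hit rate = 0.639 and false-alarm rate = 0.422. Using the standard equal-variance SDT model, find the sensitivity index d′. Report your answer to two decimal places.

Φ⁻¹(H) = Φ⁻¹(0.639) = 0.3558
Φ⁻¹(FA) = Φ⁻¹(0.422) = -0.1968
d' = z(H) − z(FA) = 0.3558 − (-0.1968) = 0.5526

d′ = 0.55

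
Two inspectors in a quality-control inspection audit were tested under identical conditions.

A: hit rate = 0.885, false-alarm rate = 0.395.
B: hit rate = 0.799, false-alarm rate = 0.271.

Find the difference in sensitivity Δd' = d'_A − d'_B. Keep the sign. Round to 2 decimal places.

Δd' = 0.02

A: z(0.885) = 1.200, z(0.395) = -0.266, d' = 1.466
B: z(0.799) = 0.838, z(0.271) = -0.610, d' = 1.448
Δd' = d'_A − d'_B = 1.466 − 1.448 = 0.018
A has the higher sensitivity.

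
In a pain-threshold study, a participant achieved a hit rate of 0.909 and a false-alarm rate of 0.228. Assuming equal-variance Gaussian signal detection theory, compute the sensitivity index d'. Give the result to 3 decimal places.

z(H) = z(0.909) = 1.3346
z(FA) = z(0.228) = -0.7454
d' = z(H) − z(FA) = 1.3346 − (-0.7454) = 2.0800

d' = 2.080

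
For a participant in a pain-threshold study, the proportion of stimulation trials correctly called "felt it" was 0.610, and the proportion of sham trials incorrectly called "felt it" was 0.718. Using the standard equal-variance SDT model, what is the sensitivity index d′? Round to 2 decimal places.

z(H) = z(0.610) = 0.2793
z(FA) = z(0.718) = 0.5769
d' = z(H) − z(FA) = 0.2793 − 0.5769 = -0.2976

d′ = -0.30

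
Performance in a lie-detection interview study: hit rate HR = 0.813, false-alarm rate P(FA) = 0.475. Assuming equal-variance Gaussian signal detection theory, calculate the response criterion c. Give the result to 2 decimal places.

c = -0.41

Φ⁻¹(H) = Φ⁻¹(0.813) = 0.889
Φ⁻¹(FA) = Φ⁻¹(0.475) = -0.063
c = −½·[z(H) + z(FA)] = −0.5 × (0.889 + (-0.063)) = -0.413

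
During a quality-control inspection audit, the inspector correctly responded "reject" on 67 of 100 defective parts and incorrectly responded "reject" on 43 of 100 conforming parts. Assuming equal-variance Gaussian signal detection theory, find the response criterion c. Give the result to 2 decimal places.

c = -0.13

H = 67/100 = 0.6700
FA = 43/100 = 0.4300
z(H) = z(0.6700) = 0.4399
z(FA) = z(0.4300) = -0.1764
c = −½·[z(H) + z(FA)] = −0.5 × (0.4399 + (-0.1764)) = -0.13175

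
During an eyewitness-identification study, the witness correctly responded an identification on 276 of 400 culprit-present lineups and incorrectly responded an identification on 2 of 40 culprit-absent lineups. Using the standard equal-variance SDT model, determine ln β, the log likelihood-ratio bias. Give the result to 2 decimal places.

H = 276/400 = 0.6900
FA = 2/40 = 0.0500
Φ⁻¹(H) = Φ⁻¹(0.6900) = 0.496
Φ⁻¹(FA) = Φ⁻¹(0.0500) = -1.645
ln β = −½·[z(H)² − z(FA)²] = −0.5 × (0.246 − 2.706) = 1.230

ln β = 1.23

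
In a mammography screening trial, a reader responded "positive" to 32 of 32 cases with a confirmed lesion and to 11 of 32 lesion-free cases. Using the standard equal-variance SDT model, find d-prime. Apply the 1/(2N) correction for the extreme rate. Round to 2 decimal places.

d-prime = 2.56

The hit rate is 32/32 = 1, so apply the 1/(2N) correction: H → 1 − 1/(2·32) = 0.98438.
z(H) = z(0.98438) = 2.154
z(FA) = z(0.34375) = -0.402
d' = 2.154 − (-0.402) = 2.556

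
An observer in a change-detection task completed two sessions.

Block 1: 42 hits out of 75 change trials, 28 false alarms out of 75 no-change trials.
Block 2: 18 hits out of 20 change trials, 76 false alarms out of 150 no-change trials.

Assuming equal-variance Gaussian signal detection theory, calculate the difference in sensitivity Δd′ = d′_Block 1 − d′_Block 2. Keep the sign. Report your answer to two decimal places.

Block 1: z(0.5600) = 0.151, z(0.3733) = -0.323, d' = 0.474
Block 2: z(0.9000) = 1.282, z(0.5067) = 0.017, d' = 1.265
Δd' = d'_Block 1 − d'_Block 2 = 0.474 − 1.265 = -0.791
Block 2 has the higher sensitivity.

Δd′ = -0.79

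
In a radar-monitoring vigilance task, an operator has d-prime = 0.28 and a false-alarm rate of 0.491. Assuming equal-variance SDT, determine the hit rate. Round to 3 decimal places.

hit rate = 0.602

z(false-alarm rate) = z(0.491) = -0.0226
z(H) = z(FA) + d' = -0.0226 + 0.28 = 0.2574
hit rate = Φ(0.2574) = 0.6016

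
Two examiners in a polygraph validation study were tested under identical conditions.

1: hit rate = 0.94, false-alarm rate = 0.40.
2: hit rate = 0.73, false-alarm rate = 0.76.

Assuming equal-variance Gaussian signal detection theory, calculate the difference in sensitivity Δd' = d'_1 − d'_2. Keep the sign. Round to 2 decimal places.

Δd' = 1.90

1: z(0.94) = 1.555, z(0.40) = -0.253, d' = 1.808
2: z(0.73) = 0.613, z(0.76) = 0.706, d' = -0.093
Δd' = d'_1 − d'_2 = 1.808 − (-0.093) = 1.901
1 has the higher sensitivity.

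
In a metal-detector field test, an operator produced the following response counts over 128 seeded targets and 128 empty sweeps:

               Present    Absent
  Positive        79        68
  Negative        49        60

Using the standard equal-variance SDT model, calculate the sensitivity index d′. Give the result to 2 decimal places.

d′ = 0.22

H = 79/128 = 0.6172
FA = 68/128 = 0.5312
Φ⁻¹(0.6172) = 0.2981, Φ⁻¹(0.5312) = 0.0783
d' = z(H) − z(FA) = 0.2981 − 0.0783 = 0.2198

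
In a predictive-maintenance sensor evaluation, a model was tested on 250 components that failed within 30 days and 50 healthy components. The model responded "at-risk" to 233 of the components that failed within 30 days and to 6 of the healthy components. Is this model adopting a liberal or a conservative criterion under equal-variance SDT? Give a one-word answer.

liberal

z(H) = 1.491, z(FA) = -1.175
c = −½·(z(H) + z(FA)) = -0.158
c < 0 → liberal criterion (biased toward responding “yes”).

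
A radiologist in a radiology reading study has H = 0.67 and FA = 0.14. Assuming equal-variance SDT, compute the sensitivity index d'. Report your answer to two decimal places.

z(H) = z(0.67) = 0.440
z(FA) = z(0.14) = -1.080
d' = z(H) − z(FA) = 0.440 − (-1.080) = 1.520

d' = 1.52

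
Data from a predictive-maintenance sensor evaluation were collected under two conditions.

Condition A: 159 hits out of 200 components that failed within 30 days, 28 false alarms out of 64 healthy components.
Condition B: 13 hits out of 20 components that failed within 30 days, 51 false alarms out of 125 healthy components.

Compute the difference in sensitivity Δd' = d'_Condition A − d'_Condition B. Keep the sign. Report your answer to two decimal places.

Condition A: z(0.7950) = 0.824, z(0.4375) = -0.157, d' = 0.981
Condition B: z(0.6500) = 0.385, z(0.4080) = -0.233, d' = 0.618
Δd' = d'_Condition A − d'_Condition B = 0.981 − 0.618 = 0.363
Condition A has the higher sensitivity.

Δd' = 0.36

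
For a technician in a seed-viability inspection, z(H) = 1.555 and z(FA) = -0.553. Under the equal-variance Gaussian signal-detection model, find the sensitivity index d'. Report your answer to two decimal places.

d' = 2.11

d' = z(H) − z(FA) = 1.555 − (-0.553) = 2.108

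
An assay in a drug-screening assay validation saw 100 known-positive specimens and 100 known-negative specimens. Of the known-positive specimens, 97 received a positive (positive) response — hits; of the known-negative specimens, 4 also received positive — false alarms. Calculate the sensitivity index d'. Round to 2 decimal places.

H = 97/100 = 0.9700
FA = 4/100 = 0.0400
z(0.9700) = 1.881, z(0.0400) = -1.751
d' = z(H) − z(FA) = 1.881 − (-1.751) = 3.632

d' = 3.63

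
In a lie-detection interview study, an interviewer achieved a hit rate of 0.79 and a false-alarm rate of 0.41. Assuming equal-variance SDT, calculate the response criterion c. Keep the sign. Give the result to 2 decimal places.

Φ⁻¹(H) = 0.8064
Φ⁻¹(FA) = -0.2275
c = −½·[z(H) + z(FA)] = −0.5 × (0.8064 + (-0.2275)) = -0.28945

c = -0.29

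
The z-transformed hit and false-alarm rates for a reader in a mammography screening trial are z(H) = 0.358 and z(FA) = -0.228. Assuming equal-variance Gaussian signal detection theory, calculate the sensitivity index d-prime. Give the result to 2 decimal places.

d-prime = 0.59

d' = z(H) − z(FA) = 0.358 − (-0.228) = 0.586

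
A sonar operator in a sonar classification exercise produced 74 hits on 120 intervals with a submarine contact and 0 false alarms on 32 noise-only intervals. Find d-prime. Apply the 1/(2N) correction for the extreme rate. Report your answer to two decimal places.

The false-alarm rate is 0/32 = 0, so apply the 1/(2N) correction: FA → 1/(2·32) = 0.01562.
z(H) = z(0.61667) = 0.297
z(FA) = z(0.01562) = -2.154
d' = 0.297 − (-2.154) = 2.451

d-prime = 2.45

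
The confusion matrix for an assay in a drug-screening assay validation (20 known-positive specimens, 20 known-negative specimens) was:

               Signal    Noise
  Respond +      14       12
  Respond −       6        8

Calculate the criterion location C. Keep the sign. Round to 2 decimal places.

C = -0.39

H = 14/20 = 0.7000
FA = 12/20 = 0.6000
Φ⁻¹(H) = Φ⁻¹(0.7000) = 0.5244
Φ⁻¹(FA) = Φ⁻¹(0.6000) = 0.2533
c = −½·[z(H) + z(FA)] = −0.5 × (0.5244 + 0.2533) = -0.38885
c < 0: the assay has a liberal response bias.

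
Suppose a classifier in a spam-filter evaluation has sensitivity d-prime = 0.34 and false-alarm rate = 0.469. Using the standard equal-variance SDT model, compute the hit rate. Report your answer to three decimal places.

z(false-alarm rate) = z(0.469) = -0.0778
z(H) = z(FA) + d' = -0.0778 + 0.34 = 0.2622
hit rate = Φ(0.2622) = 0.6034

hit rate = 0.603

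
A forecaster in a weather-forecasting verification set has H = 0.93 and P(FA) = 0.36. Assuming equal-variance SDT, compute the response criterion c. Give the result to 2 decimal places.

c = -0.56

z(0.93) = 1.4758, z(0.36) = -0.3585
c = −½·[z(H) + z(FA)] = −0.5 × (1.4758 + (-0.3585)) = -0.55865
c < 0: the forecaster has a liberal response bias.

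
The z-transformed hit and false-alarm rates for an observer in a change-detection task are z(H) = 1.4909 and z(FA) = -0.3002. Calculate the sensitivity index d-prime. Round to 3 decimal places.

d' = z(H) − z(FA) = 1.4909 − (-0.3002) = 1.7911

d-prime = 1.791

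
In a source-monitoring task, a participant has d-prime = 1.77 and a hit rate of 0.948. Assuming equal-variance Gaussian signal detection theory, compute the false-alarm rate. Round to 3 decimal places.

z(hit rate) = z(0.948) = 1.6258
z(FA) = z(H) − d' = 1.6258 − 1.77 = -0.1442
false-alarm rate = Φ(-0.1442) = 0.4427

false-alarm rate = 0.443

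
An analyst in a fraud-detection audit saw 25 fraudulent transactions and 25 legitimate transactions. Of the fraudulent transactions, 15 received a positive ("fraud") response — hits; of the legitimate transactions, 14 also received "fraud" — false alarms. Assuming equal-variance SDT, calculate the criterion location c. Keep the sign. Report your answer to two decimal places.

H = 15/25 = 0.6000
FA = 14/25 = 0.5600
z(H) = 0.253
z(FA) = 0.151
c = −½·[z(H) + z(FA)] = −0.5 × (0.253 + 0.151) = -0.202
c < 0: the analyst has a liberal response bias.

c = -0.20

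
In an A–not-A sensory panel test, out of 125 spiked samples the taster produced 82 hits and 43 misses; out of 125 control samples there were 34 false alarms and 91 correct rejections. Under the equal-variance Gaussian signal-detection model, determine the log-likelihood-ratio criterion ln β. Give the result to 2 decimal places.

H = 82/125 = 0.6560
FA = 34/125 = 0.2720
Φ⁻¹(0.6560) = 0.402, Φ⁻¹(0.2720) = -0.607
ln β = −½·[z(H)² − z(FA)²] = −0.5 × (0.162 − 0.368) = 0.103

ln β = 0.10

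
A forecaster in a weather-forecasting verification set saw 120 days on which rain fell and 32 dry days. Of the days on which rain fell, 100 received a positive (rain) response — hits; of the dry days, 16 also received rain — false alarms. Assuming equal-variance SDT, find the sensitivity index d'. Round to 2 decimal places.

H = 100/120 = 0.8333
FA = 16/32 = 0.5000
z(H) = 0.967
z(FA) = 0.000
d' = z(H) − z(FA) = 0.967 − 0.000 = 0.967

d' = 0.97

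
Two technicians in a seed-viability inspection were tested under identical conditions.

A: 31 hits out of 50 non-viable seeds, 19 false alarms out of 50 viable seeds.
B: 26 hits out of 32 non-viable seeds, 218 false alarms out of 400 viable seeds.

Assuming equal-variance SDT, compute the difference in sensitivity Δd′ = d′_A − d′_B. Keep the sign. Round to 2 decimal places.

Δd′ = -0.16

A: z(0.6200) = 0.305, z(0.3800) = -0.305, d' = 0.610
B: z(0.8125) = 0.887, z(0.5450) = 0.113, d' = 0.774
Δd' = d'_A − d'_B = 0.610 − 0.774 = -0.164
B has the higher sensitivity.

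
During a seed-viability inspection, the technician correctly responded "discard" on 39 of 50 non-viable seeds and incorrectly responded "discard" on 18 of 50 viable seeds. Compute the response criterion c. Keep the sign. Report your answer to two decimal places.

c = -0.21

H = 39/50 = 0.7800
FA = 18/50 = 0.3600
z(H) = z(0.7800) = 0.772
z(FA) = z(0.3600) = -0.358
c = −½·[z(H) + z(FA)] = −0.5 × (0.772 + (-0.358)) = -0.207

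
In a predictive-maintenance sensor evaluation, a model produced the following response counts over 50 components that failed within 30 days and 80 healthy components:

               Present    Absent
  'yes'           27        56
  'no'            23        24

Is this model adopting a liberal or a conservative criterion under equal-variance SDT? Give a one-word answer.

liberal

z(H) = 0.100, z(FA) = 0.524
c = −½·(z(H) + z(FA)) = -0.312
c < 0 → liberal criterion (biased toward responding “yes”).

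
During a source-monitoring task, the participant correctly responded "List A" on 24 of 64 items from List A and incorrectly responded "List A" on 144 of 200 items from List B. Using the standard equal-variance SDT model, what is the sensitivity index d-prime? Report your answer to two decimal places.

d-prime = -0.90

H = 24/64 = 0.3750
FA = 144/200 = 0.7200
z(0.3750) = -0.3186, z(0.7200) = 0.5828
d' = z(H) − z(FA) = -0.3186 − 0.5828 = -0.9014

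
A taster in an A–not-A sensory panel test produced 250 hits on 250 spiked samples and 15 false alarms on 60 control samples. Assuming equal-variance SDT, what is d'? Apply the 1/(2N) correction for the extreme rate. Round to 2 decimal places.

The hit rate is 250/250 = 1, so apply the 1/(2N) correction: H → 1 − 1/(2·250) = 0.99800.
z(H) = z(0.99800) = 2.878
z(FA) = z(0.25000) = -0.674
d' = 2.878 − (-0.674) = 3.552

d' = 3.55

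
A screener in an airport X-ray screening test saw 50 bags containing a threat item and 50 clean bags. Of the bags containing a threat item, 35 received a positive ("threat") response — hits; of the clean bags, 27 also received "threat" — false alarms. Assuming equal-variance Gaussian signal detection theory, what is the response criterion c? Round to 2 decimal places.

H = 35/50 = 0.7000
FA = 27/50 = 0.5400
Φ⁻¹(0.7000) = 0.524, Φ⁻¹(0.5400) = 0.100
c = −½·[z(H) + z(FA)] = −0.5 × (0.524 + 0.100) = -0.312
c < 0: the screener has a liberal response bias.

c = -0.31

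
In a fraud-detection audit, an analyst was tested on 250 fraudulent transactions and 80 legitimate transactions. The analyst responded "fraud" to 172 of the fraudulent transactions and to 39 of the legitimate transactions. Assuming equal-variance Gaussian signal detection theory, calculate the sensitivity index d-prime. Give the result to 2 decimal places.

H = 172/250 = 0.6880
FA = 39/80 = 0.4875
z(H) = z(0.6880) = 0.4902
z(FA) = z(0.4875) = -0.0313
d' = z(H) − z(FA) = 0.4902 − (-0.0313) = 0.5215

d-prime = 0.52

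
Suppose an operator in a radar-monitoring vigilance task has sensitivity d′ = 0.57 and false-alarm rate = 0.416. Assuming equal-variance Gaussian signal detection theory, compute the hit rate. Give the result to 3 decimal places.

z(false-alarm rate) = z(0.416) = -0.2121
z(H) = z(FA) + d' = -0.2121 + 0.57 = 0.3579
hit rate = Φ(0.3579) = 0.6398

hit rate = 0.640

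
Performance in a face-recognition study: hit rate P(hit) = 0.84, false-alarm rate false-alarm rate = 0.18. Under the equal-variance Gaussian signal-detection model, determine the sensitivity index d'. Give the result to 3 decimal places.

z(H) = z(0.84) = 0.9945
z(FA) = z(0.18) = -0.9154
d' = z(H) − z(FA) = 0.9945 − (-0.9154) = 1.9099

d' = 1.910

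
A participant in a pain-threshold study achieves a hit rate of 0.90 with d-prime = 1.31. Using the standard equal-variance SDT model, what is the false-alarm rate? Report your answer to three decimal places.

z(hit rate) = z(0.90) = 1.2816
z(FA) = z(H) − d' = 1.2816 − 1.31 = -0.0284
false-alarm rate = Φ(-0.0284) = 0.4887

false-alarm rate = 0.489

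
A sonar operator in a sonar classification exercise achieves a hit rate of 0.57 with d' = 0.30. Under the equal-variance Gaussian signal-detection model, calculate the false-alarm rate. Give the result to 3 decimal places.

z(hit rate) = z(0.57) = 0.1764
z(FA) = z(H) − d' = 0.1764 − 0.30 = -0.1236
false-alarm rate = Φ(-0.1236) = 0.4508

false-alarm rate = 0.451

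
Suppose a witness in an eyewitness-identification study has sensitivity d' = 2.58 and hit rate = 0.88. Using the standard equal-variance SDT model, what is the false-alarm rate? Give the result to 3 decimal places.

z(hit rate) = z(0.88) = 1.1750
z(FA) = z(H) − d' = 1.1750 − 2.58 = -1.4050
false-alarm rate = Φ(-1.4050) = 0.0800

false-alarm rate = 0.080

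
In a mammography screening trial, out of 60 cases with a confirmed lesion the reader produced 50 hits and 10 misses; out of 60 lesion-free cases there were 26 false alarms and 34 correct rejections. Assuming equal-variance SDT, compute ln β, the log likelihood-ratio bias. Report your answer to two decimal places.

H = 50/60 = 0.8333
FA = 26/60 = 0.4333
z(H) = 0.967
z(FA) = -0.168
ln β = −½·[z(H)² − z(FA)²] = −0.5 × (0.935 − 0.028) = -0.4535

ln β = -0.45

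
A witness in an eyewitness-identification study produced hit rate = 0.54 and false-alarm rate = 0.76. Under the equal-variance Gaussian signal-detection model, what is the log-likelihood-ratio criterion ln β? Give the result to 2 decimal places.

ln β = 0.24

Φ⁻¹(0.54) = 0.100, Φ⁻¹(0.76) = 0.706
ln β = −½·[z(H)² − z(FA)²] = −0.5 × (0.010 − 0.498) = 0.244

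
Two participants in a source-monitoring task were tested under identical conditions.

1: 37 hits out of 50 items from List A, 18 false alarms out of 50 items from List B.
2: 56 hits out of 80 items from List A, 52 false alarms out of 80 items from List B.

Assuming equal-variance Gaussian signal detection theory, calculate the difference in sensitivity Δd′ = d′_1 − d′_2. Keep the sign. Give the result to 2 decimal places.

1: z(0.7400) = 0.643, z(0.3600) = -0.358, d' = 1.001
2: z(0.7000) = 0.524, z(0.6500) = 0.385, d' = 0.139
Δd' = d'_1 − d'_2 = 1.001 − 0.139 = 0.862
1 has the higher sensitivity.

Δd′ = 0.86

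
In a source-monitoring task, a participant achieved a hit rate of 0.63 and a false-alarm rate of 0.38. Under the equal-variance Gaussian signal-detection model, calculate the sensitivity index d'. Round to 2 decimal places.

d' = 0.64

z(H) = 0.332
z(FA) = -0.305
d' = z(H) − z(FA) = 0.332 − (-0.305) = 0.637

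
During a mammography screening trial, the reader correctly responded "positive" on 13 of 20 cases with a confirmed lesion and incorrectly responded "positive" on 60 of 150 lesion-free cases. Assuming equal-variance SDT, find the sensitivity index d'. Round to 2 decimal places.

d' = 0.64

H = 13/20 = 0.6500
FA = 60/150 = 0.4000
z(0.6500) = 0.385, z(0.4000) = -0.253
d' = z(H) − z(FA) = 0.385 − (-0.253) = 0.638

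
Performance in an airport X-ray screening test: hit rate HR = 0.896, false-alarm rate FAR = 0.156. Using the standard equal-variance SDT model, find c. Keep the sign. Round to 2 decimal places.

z(H) = 1.2591
z(FA) = -1.0110
c = −½·[z(H) + z(FA)] = −0.5 × (1.2591 + (-1.0110)) = -0.12405

c = -0.12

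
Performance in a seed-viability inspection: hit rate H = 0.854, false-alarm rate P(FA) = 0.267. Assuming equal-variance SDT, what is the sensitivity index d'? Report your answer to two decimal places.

d' = 1.68

z(H) = z(0.854) = 1.054
z(FA) = z(0.267) = -0.622
d' = z(H) − z(FA) = 1.054 − (-0.622) = 1.676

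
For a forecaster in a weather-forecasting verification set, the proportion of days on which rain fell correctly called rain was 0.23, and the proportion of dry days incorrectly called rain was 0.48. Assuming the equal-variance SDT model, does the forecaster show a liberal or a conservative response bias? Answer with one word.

conservative

z(H) = -0.739, z(FA) = -0.050
c = −½·(z(H) + z(FA)) = 0.3945
c > 0 → conservative criterion (biased toward responding “no”).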